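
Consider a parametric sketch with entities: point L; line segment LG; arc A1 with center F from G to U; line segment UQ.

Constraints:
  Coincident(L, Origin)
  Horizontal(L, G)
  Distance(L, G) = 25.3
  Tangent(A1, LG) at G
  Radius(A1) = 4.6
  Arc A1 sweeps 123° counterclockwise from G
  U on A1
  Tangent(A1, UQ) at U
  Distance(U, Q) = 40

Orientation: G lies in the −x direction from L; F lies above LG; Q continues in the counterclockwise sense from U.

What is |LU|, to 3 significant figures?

22.6

L is at the origin; L and G share the same y with |LG| = 25.3 and G on the −x side, so G = (-25.3, 0.00). A1 meets LG tangentially, so FG is at right angles to LG, so F = G + (0, 4.6) = (-25.3, 4.60). On A1, G sits at bearing -90° from F; a 123° counterclockwise sweep puts U at bearing 33°, so U = F + 4.6·(cos 33°, sin 33°) = (-21.4, 7.11). Then |LU| = |U − L| = 22.6.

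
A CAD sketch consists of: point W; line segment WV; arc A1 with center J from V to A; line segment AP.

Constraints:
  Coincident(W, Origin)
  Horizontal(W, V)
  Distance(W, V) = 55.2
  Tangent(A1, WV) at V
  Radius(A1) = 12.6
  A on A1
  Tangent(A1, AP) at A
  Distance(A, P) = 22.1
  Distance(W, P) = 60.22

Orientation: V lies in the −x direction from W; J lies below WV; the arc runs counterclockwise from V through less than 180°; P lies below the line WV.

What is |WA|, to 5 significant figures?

67.414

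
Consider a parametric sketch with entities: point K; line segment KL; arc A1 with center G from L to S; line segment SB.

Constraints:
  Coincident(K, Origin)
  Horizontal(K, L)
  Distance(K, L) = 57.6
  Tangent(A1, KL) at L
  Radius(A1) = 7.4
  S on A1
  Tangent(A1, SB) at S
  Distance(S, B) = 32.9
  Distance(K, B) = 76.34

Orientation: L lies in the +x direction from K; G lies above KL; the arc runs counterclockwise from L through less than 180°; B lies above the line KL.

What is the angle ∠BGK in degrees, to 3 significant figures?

110°

Checks: |GS| = 7.400 ✓; ∠(GS, SB) = 90.00° ✓; |SB| = 32.90 ✓; |KB| = 76.34 ✓.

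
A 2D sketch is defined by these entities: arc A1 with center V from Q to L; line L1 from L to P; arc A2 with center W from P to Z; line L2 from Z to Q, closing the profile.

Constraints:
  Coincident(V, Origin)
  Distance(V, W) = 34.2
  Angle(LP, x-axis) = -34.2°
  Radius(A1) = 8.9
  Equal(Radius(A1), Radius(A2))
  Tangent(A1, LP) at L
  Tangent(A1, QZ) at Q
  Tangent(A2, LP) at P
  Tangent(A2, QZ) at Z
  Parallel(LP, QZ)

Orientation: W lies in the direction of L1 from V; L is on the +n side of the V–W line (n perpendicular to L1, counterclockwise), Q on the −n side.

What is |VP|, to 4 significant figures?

35.34

The slot axis is L1's direction at -34.2°, so u = (cos -34.2°, sin -34.2°) = (0.8271, -0.5621) and n = (−sin -34.2°, cos -34.2°) = (0.5621, 0.8271). V is at the origin and W lies 34.2 along u from V, so W = 34.2·u = (28.29, -19.22). Tangency of A1 to both parallel lines with radius 8.9 puts L and Q at V ± 8.9·n: L = (5.003, 7.361), Q = (-5.003, -7.361). Equal radii place P and Z the same way about W: P = W + 8.9·n = (33.29, -11.86), Z = W − 8.9·n = (23.28, -26.58). Then |VP| = |P − V| = 35.34.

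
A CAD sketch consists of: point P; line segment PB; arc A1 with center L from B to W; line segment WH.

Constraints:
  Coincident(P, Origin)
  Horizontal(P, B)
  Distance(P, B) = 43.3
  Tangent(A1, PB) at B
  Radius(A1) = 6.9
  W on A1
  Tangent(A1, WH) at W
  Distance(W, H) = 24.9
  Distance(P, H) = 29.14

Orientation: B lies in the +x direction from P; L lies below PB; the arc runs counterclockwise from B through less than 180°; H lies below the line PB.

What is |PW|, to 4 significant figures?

38.38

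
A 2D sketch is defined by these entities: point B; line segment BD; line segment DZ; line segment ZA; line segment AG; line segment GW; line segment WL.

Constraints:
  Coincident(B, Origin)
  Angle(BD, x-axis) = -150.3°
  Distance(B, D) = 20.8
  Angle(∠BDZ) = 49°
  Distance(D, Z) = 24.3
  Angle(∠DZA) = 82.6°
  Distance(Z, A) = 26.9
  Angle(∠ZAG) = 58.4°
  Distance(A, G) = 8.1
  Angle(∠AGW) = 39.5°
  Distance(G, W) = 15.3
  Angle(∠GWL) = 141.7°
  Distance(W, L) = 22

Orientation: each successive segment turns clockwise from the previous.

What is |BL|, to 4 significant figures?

38.69

B is at the origin; BD runs at -150.3° with length 20.8, so D = (-18.07, -10.31). ∠BDZ = 49.0° gives DZ at 78.70° from the x-axis; with |DZ| = 24.3, Z = (-13.31, 13.52). ∠DZA = 82.6° gives ZA at -18.70° from the x-axis; with |ZA| = 26.9, A = (12.17, 4.899). ∠ZAG = 58.4° gives AG at -140.3° from the x-axis; with |AG| = 8.1, G = (5.942, -0.2751). ∠AGW = 39.5° gives GW at 79.20° from the x-axis; with |GW| = 15.3, W = (8.809, 14.75). ∠GWL = 141.7° gives WL at 40.90° from the x-axis; with |WL| = 22.0, L = (25.44, 29.16). Then |BL| = |L − B| = 38.69.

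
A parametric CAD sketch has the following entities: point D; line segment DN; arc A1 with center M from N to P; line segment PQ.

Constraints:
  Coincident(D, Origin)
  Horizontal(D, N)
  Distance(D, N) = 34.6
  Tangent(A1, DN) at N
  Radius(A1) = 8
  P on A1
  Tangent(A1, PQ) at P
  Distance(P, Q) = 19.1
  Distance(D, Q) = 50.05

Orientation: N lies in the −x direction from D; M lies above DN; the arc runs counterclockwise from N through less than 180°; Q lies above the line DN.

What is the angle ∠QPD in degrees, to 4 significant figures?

158.5°

Checks: |MP| = 8.000 ✓; ∠(MP, PQ) = 90.00° ✓; |PQ| = 19.10 ✓; |DQ| = 50.05 ✓.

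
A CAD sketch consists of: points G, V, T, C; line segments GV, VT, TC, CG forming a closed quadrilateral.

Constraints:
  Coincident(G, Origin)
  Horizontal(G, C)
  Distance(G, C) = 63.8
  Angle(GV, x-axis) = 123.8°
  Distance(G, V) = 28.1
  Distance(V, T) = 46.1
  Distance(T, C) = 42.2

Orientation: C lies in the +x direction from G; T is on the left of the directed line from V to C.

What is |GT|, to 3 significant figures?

39.9

Checks: |VT| = 46.10 ✓; |TC| = 42.20 ✓.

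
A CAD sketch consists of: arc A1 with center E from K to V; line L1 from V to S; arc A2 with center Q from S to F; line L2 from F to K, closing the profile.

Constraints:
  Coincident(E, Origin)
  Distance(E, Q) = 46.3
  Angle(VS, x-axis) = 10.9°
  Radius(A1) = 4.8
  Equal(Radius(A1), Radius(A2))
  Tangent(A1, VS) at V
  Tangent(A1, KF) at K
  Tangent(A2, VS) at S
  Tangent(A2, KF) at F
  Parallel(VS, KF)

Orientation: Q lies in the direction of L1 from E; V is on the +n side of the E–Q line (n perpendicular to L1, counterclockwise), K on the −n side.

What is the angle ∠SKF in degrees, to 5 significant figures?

11.714°

The slot axis is L1's direction at 10.9°, so u = (cos 10.9°, sin 10.9°) = (0.98196, 0.18910) and n = (−sin 10.9°, cos 10.9°) = (-0.18910, 0.98196). E is at the origin and Q lies 46.3 along u from E, so Q = 46.3·u = (45.465, 8.7551). Tangency of A1 to both parallel lines with radius 4.8 puts V and K at E ± 4.8·n: V = (-0.90766, 4.7134), K = (0.90766, -4.7134). Equal radii place S and F the same way about Q: S = Q + 4.8·n = (44.557, 13.469), F = Q − 4.8·n = (46.372, 4.0417). Then cos ∠SKF = KS·KF / (|KS||KF|), giving 11.714°.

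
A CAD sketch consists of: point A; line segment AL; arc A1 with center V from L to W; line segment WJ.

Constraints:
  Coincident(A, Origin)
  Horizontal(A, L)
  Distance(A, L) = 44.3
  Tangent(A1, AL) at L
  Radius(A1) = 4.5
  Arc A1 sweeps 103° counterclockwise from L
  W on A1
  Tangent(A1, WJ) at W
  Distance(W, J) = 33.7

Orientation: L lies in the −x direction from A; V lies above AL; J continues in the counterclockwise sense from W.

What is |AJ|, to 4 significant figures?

61.05

A is at the origin; AL is horizontal with |AL| = 44.3 and L on the −x side, so L = (-44.30, 0.000). A1 meets AL tangentially, so VL is at right angles to AL, so V = L + (0, 4.5) = (-44.30, 4.500). On A1, L sits at bearing -90° from V; a 103° counterclockwise sweep puts W at bearing 13°, so W = V + 4.5·(cos 13°, sin 13°) = (-39.92, 5.512). The tangent condition forces VW to be normal to WJ, so WJ runs along (−sin 13°, cos 13°); with |WJ| = 33.7, J = (-47.50, 38.35). Then |AJ| = |J − A| = 61.05.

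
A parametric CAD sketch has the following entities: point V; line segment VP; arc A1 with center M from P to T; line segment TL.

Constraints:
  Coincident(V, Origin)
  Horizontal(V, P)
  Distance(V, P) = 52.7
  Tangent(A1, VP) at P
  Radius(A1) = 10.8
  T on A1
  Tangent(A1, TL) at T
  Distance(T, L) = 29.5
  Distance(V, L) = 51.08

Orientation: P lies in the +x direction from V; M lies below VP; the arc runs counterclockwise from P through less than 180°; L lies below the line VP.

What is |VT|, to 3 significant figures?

43.0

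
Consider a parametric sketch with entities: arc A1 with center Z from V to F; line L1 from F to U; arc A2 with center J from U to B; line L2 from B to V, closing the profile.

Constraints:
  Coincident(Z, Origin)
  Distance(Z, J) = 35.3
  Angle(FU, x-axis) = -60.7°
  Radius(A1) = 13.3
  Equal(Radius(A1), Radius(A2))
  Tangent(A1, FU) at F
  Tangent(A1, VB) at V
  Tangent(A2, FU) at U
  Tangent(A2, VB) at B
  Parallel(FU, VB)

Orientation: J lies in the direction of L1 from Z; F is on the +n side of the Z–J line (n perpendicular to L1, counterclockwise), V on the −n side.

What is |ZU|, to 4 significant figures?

37.72

Tangency of A1 to both parallel lines with radius 13.3 puts F and V at Z ± 13.3·n: F = (11.60, 6.509), V = (-11.60, -6.509). Equal radii place U and B the same way about J: U = J + 13.3·n = (28.87, -24.28), B = J − 13.3·n = (5.677, -37.29). Then |ZU| = |U − Z| = 37.72.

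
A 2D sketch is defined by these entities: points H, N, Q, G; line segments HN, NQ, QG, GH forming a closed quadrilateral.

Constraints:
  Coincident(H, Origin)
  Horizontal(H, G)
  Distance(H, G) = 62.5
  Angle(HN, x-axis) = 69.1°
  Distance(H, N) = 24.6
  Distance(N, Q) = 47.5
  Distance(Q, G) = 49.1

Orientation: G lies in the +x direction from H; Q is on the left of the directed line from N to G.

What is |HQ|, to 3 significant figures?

68.5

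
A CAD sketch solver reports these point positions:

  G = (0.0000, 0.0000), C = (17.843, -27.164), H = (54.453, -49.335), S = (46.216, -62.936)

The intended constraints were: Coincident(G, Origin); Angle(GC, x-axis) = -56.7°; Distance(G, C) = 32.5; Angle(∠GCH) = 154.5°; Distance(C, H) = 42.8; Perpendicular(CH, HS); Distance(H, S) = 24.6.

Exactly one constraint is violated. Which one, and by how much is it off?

Distance(H, S) = 24.6 — off by 8.70.

G = (0.00, 0.00) ✓; GC at -56.70° ✓; |GC| = 32.50 ✓; ∠GCH = 154.5° ✓; |CH| = 42.80 ✓; ∠(CH, HS) = 90.00° ✓; |HS| = 15.90 ✗.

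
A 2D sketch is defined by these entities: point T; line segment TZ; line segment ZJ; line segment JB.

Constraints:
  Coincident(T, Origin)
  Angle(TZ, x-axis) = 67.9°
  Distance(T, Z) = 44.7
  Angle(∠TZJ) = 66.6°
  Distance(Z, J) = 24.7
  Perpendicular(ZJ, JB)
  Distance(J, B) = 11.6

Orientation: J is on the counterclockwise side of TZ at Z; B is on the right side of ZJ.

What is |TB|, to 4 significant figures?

53.08

T is at the origin; TZ runs at 67.9° with length 44.7, so Z = 44.7·(cos 67.9°, sin 67.9°) = (16.82, 41.42). ∠TZJ = 66.6°, so ZJ runs at 67.9° + (180° − 66.6°) = 181.3° from the x-axis; with |ZJ| = 24.7, J = Z + 24.7·(cos 181.3°, sin 181.3°) = (-7.876, 40.86). ZJ ⟂ JB; with |JB| = 11.6 on the right of ZJ, B = J + 11.6·(-0.02269, 0.9997) = (-8.140, 52.45). Then |TB| = |B − T| = 53.08.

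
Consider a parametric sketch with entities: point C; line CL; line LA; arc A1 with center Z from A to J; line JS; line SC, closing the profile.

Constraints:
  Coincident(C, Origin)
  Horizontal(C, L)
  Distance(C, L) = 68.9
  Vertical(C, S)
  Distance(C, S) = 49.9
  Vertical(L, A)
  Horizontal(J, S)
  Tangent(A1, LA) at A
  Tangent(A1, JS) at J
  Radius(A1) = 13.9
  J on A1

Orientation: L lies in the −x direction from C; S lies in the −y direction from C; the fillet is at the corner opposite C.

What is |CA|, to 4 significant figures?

77.74

The virtual corner opposite C is at (-68.90, -49.90). The tangent condition forces ZA to be normal to LA and since A1 is tangent to JS there, ZJ ⟂ JS, with radius 13.9, so the center Z sits 13.9 in from both sides at Z = (-55.00, -36.00). That places the tangent points at A = (-68.90, -36.00) on LA and J = (-55.00, -49.90) on JS. Then |CA| = |A − C| = 77.74.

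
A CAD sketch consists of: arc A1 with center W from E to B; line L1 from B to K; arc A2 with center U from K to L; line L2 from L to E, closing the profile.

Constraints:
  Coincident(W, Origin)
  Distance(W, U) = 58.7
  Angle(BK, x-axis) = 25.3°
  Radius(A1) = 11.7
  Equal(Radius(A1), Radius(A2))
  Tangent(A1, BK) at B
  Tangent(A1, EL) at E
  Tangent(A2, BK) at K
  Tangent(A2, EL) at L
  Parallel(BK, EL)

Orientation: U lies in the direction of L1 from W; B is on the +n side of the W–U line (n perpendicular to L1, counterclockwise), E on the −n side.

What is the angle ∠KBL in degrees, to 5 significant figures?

21.734°

The slot axis is L1's direction at 25.3°, so u = (cos 25.3°, sin 25.3°) = (0.90408, 0.42736) and n = (−sin 25.3°, cos 25.3°) = (-0.42736, 0.90408). W is at the origin and U lies 58.7 along u from W, so U = 58.7·u = (53.070, 25.086). Tangency of A1 to both parallel lines with radius 11.7 puts B and E at W ± 11.7·n: B = (-5.0001, 10.578), E = (5.0001, -10.578). Equal radii place K and L the same way about U: K = U + 11.7·n = (48.070, 35.664), L = U − 11.7·n = (58.070, 14.508). Then cos ∠KBL = BK·BL / (|BK||BL|), giving 21.734°.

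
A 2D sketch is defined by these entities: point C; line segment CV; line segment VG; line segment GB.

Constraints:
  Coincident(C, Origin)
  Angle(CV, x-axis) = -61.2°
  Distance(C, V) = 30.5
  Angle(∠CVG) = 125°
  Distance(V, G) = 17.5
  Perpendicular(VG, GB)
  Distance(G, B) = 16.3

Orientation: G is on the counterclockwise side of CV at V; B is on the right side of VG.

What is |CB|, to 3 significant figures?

54.1

C is at the origin; CV runs at -61.2° with length 30.5, so V = 30.5·(cos -61.2°, sin -61.2°) = (14.7, -26.7). ∠CVG = 125.0°, so VG runs at -61.2° + (180° − 125.0°) = -6.20° from the x-axis; with |VG| = 17.5, G = V + 17.5·(cos -6.20°, sin -6.20°) = (32.1, -28.6). VG is perpendicular to GB; with |GB| = 16.3 on the right of VG, B = G + 16.3·(-0.108, -0.994) = (30.3, -44.8). Then |CB| = |B − C| = 54.1.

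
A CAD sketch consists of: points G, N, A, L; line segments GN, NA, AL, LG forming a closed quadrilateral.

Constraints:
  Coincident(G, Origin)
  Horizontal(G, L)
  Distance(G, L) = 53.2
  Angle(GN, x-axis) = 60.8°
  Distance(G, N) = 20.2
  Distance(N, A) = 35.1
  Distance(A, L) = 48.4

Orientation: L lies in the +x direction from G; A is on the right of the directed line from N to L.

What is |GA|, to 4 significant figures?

19.19

Checks: GN at 60.80° ✓; |NA| = 35.10 ✓; |AL| = 48.40 ✓.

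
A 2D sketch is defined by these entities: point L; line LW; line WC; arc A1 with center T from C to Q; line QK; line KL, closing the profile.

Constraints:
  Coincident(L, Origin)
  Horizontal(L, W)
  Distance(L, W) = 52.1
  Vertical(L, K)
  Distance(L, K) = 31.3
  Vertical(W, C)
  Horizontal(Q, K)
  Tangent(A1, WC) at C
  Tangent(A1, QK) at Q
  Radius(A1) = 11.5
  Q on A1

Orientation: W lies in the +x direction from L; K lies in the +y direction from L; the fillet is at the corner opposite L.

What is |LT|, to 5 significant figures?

45.171

L is at the origin; LW is horizontal with |LW| = 52.1 and W on the +x side, so W = (52.100, 0.0000). LK is vertical with |LK| = 31.3 and K on the +y side, so K = (0.0000, 31.300). The virtual corner opposite L is at (52.100, 31.300). Since A1 is tangent to WC there, TC ⟂ WC and tangency of A1 to QK means the radius TQ is perpendicular to QK, with radius 11.5, so the center T sits 11.5 in from both sides at T = (40.600, 19.800). Then |LT| = |T − L| = 45.171.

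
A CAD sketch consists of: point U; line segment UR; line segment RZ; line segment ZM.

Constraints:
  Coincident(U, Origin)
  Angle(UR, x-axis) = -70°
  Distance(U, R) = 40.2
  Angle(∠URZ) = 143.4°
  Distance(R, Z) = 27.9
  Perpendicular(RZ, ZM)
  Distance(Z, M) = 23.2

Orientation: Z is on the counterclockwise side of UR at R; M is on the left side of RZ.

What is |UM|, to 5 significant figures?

60.178

∠URZ = 143.4°, so RZ runs at -70.0° + (180° − 143.4°) = -33.400° from the x-axis; with |RZ| = 27.9, Z = R + 27.9·(cos -33.400°, sin -33.400°) = (37.041, -53.134). RZ is perpendicular to ZM; with |ZM| = 23.2 on the left of RZ, M = Z + 23.2·(0.55048, 0.83485) = (49.813, -33.766). Then |UM| = |M − U| = 60.178.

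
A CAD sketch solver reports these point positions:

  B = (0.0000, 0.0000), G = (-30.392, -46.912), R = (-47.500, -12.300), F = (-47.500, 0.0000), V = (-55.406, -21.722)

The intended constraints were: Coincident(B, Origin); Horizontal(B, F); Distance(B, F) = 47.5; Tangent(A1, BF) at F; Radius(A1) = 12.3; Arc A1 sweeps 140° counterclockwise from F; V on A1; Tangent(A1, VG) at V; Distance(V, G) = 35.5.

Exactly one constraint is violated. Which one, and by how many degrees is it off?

Tangent(A1, VG) at V — off by 5.20°.

B = (0.00, 0.00) ✓; B.y = 0.00, F.y = 0.00 ✓; |BF| = 47.50 ✓; ∠(RF, FB) = 90.00° ✓; |RF| = 12.30 ✓; bearing(R→V) − bearing(R→F) = 140.0° ✓; |RV| = 12.30 ✓; ∠(RV, VG) = 95.20° ✗; |VG| = 35.50 ✓.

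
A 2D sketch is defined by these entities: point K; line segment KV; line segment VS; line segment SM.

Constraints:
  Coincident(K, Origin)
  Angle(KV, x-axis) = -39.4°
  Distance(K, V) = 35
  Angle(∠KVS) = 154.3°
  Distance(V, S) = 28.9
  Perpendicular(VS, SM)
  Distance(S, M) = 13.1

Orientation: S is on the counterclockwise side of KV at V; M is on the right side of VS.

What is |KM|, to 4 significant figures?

66.73

K is at the origin; KV runs at -39.4° with length 35.0, so V = 35.0·(cos -39.4°, sin -39.4°) = (27.05, -22.22). ∠KVS = 154.3°, so VS runs at -39.4° + (180° − 154.3°) = -13.70° from the x-axis; with |VS| = 28.9, S = V + 28.9·(cos -13.70°, sin -13.70°) = (55.12, -29.06). VS ⟂ SM; with |SM| = 13.1 on the right of VS, M = S + 13.1·(-0.2368, -0.9715) = (52.02, -41.79). Then |KM| = |M − K| = 66.73.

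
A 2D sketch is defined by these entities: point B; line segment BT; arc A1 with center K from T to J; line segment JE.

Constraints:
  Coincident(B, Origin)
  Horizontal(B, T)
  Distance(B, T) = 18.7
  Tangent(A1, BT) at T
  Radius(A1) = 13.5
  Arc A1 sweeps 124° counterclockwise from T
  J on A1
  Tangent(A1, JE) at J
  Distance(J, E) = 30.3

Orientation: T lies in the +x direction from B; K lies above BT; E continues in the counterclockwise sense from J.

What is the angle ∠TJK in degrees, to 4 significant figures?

28.00°

B is at the origin; B and T share the same y with |BT| = 18.7 and T on the +x side, so T = (18.70, 0.000). Since A1 is tangent to BT there, KT ⟂ BT, so K = T + (0, 13.5) = (18.70, 13.50). On A1, T sits at bearing -90° from K; a 124° counterclockwise sweep puts J at bearing 34°, so J = K + 13.5·(cos 34°, sin 34°) = (29.89, 21.05). Then cos ∠TJK = JT·JK / (|JT||JK|), giving 28.00°.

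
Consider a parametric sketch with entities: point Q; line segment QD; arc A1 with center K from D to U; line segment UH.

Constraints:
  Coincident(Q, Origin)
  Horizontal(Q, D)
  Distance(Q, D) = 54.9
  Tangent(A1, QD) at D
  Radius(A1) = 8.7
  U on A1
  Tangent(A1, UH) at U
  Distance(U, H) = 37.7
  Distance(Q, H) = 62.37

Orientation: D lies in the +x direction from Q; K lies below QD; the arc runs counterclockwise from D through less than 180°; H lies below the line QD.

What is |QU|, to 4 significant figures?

46.91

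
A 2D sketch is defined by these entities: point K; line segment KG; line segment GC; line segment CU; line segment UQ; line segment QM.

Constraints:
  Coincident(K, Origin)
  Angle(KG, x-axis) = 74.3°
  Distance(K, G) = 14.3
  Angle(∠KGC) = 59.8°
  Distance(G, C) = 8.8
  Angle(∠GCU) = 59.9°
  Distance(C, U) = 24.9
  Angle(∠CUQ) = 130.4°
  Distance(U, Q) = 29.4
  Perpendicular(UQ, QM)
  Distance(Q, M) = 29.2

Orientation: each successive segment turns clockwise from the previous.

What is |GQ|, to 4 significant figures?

42.21

K is at the origin; KG runs at 74.3° with length 14.3, so G = (3.870, 13.77). ∠KGC = 59.8° gives GC at -45.90° from the x-axis; with |GC| = 8.8, C = (9.994, 7.447). ∠GCU = 59.9° gives CU at -166.0° from the x-axis; with |CU| = 24.9, U = (-14.17, 1.423). ∠CUQ = 130.4° gives UQ at 144.4° from the x-axis; with |UQ| = 29.4, Q = (-38.07, 18.54). Then |GQ| = |Q − G| = 42.21.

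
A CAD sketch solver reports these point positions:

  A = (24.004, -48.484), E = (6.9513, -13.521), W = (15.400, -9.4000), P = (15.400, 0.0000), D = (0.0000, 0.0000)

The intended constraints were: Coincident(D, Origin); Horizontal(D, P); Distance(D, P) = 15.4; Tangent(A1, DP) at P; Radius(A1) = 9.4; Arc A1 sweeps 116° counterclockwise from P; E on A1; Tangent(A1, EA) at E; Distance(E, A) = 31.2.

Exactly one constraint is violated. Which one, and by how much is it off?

Distance(E, A) = 31.2 — off by 7.70.

D = (0.00, 0.00) ✓; D.y = 0.00, P.y = 0.00 ✓; |DP| = 15.40 ✓; ∠(WP, PD) = 90.00° ✓; |WP| = 9.400 ✓; bearing(W→E) − bearing(W→P) = 116.0° ✓; |WE| = 9.400 ✓; ∠(WE, EA) = 90.00° ✓; |EA| = 38.90 ✗.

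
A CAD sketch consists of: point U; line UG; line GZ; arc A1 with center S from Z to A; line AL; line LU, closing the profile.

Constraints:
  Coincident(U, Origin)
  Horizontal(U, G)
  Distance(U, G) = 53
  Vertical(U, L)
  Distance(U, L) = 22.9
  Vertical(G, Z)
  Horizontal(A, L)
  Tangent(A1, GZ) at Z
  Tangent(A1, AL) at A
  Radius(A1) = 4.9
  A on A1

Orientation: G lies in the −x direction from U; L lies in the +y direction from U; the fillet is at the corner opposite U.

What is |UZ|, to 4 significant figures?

55.97

U is at the origin; UG is horizontal with |UG| = 53.0 and G on the −x side, so G = (-53.00, 0.000). UL is vertical with |UL| = 22.9 and L on the +y side, so L = (0.000, 22.90). The virtual corner opposite U is at (-53.00, 22.90). Since A1 is tangent to GZ there, SZ ⟂ GZ and since A1 is tangent to AL there, SA ⟂ AL, with radius 4.9, so the center S sits 4.9 in from both sides at S = (-48.10, 18.00). That places the tangent points at Z = (-53.00, 18.00) on GZ and A = (-48.10, 22.90) on AL. Then |UZ| = |Z − U| = 55.97.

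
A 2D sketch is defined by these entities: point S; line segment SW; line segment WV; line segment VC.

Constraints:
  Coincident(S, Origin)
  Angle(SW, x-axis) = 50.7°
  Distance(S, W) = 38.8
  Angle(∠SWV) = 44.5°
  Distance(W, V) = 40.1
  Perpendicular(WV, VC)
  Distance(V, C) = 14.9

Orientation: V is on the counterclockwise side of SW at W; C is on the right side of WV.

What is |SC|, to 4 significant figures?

43.89

S is at the origin; SW runs at 50.7° with length 38.8, so W = 38.8·(cos 50.7°, sin 50.7°) = (24.58, 30.03). ∠SWV = 44.5°, so WV runs at 50.7° + (180° − 44.5°) = 186.2° from the x-axis; with |WV| = 40.1, V = W + 40.1·(cos 186.2°, sin 186.2°) = (-15.29, 25.69). The perpendicularity gives VC at right angles to WV; with |VC| = 14.9 on the right of WV, C = V + 14.9·(-0.1080, 0.9942) = (-16.90, 40.51). Then |SC| = |C − S| = 43.89.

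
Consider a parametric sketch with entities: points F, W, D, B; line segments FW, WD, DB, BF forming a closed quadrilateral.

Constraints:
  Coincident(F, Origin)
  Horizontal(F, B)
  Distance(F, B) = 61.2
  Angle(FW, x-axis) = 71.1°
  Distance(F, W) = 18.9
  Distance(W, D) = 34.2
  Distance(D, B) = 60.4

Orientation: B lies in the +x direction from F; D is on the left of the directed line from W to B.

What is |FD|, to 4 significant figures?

52.84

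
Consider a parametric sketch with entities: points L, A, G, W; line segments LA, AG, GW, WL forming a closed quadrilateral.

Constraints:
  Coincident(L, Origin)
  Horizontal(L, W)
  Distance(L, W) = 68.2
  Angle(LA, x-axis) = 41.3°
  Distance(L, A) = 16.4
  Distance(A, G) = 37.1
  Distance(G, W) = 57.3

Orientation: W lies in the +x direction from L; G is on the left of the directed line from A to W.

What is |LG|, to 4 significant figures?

52.85

Checks: |AG| = 37.10 ✓; |GW| = 57.30 ✓.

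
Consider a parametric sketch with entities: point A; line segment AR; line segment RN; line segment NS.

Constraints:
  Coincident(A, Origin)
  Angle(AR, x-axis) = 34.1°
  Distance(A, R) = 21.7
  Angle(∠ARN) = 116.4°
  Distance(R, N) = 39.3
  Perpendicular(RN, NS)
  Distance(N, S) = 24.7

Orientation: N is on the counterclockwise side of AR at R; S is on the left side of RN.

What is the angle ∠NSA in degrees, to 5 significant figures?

83.863°

∠ARN = 116.4°, so RN runs at 34.1° + (180° − 116.4°) = 97.700° from the x-axis; with |RN| = 39.3, N = R + 39.3·(cos 97.700°, sin 97.700°) = (12.703, 51.112). RN is perpendicular to NS; with |NS| = 24.7 on the left of RN, S = N + 24.7·(-0.99098, -0.13399) = (-11.774, 47.802). Then cos ∠NSA = SN·SA / (|SN||SA|), giving 83.863°.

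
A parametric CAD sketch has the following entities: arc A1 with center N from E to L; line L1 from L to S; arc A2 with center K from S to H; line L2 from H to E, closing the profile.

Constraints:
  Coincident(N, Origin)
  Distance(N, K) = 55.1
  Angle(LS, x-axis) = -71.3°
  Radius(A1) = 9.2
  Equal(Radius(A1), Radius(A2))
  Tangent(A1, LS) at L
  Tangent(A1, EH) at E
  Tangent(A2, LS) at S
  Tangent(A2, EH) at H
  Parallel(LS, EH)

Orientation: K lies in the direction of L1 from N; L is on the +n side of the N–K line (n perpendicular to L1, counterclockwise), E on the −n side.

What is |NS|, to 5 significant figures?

55.863

The slot axis is L1's direction at -71.3°, so u = (cos -71.3°, sin -71.3°) = (0.32061, -0.94721) and n = (−sin -71.3°, cos -71.3°) = (0.94721, 0.32061). N is at the origin and K lies 55.1 along u from N, so K = 55.1·u = (17.666, -52.191). Tangency of A1 to both parallel lines with radius 9.2 puts L and E at N ± 9.2·n: L = (8.7143, 2.9496), E = (-8.7143, -2.9496). Equal radii place S and H the same way about K: S = K + 9.2·n = (26.380, -49.242), H = K − 9.2·n = (8.9514, -55.141). Then |NS| = |S − N| = 55.863.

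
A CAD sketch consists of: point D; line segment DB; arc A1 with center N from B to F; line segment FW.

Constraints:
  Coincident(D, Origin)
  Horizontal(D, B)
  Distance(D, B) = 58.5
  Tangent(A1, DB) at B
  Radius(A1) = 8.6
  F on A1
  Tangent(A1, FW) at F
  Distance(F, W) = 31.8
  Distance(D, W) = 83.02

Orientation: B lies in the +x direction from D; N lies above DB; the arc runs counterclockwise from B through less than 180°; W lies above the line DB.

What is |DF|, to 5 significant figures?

67.216

D is at the origin; DB is horizontal with |DB| = 58.5 and B on the +x side, so B = (58.500, 0.0000). A1 meets DB tangentially, so NB is at right angles to DB, so N = B + (0, 8.6) = (58.500, 8.6000). Since NF ⟂ FW (tangency), |NW| = √(8.6² + 31.8²) = 32.942 regardless of where F sits on A1. So W lies on both circle(D, 83.02) and circle(N, 32.942); the above-DB intersection is W = (73.976, 37.681). F is the foot of the tangent from W: F = (66.883, 6.6818).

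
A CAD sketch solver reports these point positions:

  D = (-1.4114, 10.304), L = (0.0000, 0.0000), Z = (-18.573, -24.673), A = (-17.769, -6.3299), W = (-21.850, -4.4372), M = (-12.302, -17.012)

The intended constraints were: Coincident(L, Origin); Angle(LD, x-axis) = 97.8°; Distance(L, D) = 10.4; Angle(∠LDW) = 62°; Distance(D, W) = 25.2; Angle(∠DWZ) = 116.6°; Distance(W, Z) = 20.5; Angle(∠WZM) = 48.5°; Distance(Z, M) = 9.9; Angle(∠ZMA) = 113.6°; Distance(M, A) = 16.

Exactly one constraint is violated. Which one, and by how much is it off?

Distance(M, A) = 16 — off by 4.00.

L = (0.00, 0.00) ✓; LD at 97.80° ✓; |LD| = 10.40 ✓; ∠LDW = 62.00° ✓; |DW| = 25.20 ✓; ∠DWZ = 116.6° ✓; |WZ| = 20.50 ✓; ∠WZM = 48.50° ✓; |ZM| = 9.900 ✓; ∠ZMA = 113.6° ✓; |MA| = 12.00 ✗.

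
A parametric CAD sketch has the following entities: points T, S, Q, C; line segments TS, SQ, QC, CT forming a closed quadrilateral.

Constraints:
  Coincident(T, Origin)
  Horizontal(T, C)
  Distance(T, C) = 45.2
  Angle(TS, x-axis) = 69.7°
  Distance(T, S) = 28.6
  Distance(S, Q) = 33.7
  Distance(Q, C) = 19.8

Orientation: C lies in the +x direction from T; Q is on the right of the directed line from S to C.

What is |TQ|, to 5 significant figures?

25.802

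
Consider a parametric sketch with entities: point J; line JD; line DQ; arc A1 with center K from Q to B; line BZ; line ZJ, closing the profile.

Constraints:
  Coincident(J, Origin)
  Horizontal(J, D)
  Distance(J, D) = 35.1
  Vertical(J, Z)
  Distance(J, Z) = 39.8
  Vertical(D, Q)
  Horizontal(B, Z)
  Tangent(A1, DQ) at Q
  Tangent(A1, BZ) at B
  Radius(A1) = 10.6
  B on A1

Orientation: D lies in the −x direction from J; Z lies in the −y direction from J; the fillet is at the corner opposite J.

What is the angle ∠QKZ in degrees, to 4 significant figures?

156.6°

J is at the origin; J and D share the same y with |JD| = 35.1 and D on the −x side, so D = (-35.10, 0.000). JZ is vertical with |JZ| = 39.8 and Z on the −y side, so Z = (0.000, -39.80). The virtual corner opposite J is at (-35.10, -39.80). Tangency of A1 to DQ means the radius KQ is perpendicular to DQ and the tangent condition forces KB to be normal to BZ, with radius 10.6, so the center K sits 10.6 in from both sides at K = (-24.50, -29.20). That places the tangent points at Q = (-35.10, -29.20) on DQ and B = (-24.50, -39.80) on BZ. Then cos ∠QKZ = KQ·KZ / (|KQ||KZ|), giving 156.6°.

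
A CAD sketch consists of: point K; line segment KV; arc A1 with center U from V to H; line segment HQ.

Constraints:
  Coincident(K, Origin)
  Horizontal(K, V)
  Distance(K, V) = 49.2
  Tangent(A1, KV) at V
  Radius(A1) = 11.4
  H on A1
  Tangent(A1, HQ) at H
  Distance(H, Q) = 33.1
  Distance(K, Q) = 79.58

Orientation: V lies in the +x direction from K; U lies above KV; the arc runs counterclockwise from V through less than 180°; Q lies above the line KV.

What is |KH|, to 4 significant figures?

60.86

K is at the origin; KV is horizontal with |KV| = 49.2 and V on the +x side, so V = (49.20, 0.000). Since A1 is tangent to KV there, UV ⟂ KV, so U = V + (0, 11.4) = (49.20, 11.40). Since UH ⟂ HQ (tangency), |UQ| = √(11.4² + 33.1²) = 35.01 regardless of where H sits on A1. So Q lies on both circle(K, 79.58) and circle(U, 35.01); the above-KV intersection is Q = (68.40, 40.67). H is the foot of the tangent from Q: H = (60.25, 8.592).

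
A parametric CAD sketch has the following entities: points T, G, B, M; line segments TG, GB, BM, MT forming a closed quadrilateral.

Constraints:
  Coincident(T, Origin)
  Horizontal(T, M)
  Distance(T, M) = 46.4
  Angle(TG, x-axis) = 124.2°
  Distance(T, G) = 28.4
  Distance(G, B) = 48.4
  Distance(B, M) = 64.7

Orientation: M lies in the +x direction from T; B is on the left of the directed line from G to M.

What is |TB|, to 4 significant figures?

60.77

Checks: |GB| = 48.40 ✓; |BM| = 64.70 ✓.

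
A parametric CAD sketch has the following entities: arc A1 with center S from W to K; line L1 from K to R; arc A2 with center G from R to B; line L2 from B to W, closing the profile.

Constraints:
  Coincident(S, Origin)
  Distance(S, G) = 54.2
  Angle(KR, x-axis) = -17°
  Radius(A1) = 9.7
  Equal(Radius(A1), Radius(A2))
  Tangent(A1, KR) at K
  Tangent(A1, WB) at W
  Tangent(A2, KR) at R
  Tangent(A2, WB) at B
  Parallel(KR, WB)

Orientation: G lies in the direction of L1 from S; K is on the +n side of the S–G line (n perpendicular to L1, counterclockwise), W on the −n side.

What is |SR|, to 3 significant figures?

55.1

The slot axis is L1's direction at -17.0°, so u = (cos -17.0°, sin -17.0°) = (0.956, -0.292) and n = (−sin -17.0°, cos -17.0°) = (0.292, 0.956). S is at the origin and G lies 54.2 along u from S, so G = 54.2·u = (51.8, -15.8). Tangency of A1 to both parallel lines with radius 9.7 puts K and W at S ± 9.7·n: K = (2.84, 9.28), W = (-2.84, -9.28). Equal radii place R and B the same way about G: R = G + 9.7·n = (54.7, -6.57), B = G − 9.7·n = (49.0, -25.1). Then |SR| = |R − S| = 55.1.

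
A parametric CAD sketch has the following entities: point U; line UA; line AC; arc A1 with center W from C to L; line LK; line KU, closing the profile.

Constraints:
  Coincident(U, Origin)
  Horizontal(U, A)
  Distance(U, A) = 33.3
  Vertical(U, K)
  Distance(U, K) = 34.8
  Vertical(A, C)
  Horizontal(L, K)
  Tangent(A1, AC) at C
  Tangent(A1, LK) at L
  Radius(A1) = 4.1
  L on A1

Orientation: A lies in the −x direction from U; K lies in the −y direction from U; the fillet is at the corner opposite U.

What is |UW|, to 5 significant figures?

42.369

U is at the origin; UA is horizontal with |UA| = 33.3 and A on the −x side, so A = (-33.300, 0.0000). UK is vertical with |UK| = 34.8 and K on the −y side, so K = (0.0000, -34.800). The virtual corner opposite U is at (-33.300, -34.800). Tangency of A1 to AC means the radius WC is perpendicular to AC and A1 meets LK tangentially, so WL is at right angles to LK, with radius 4.1, so the center W sits 4.1 in from both sides at W = (-29.200, -30.700). Then |UW| = |W − U| = 42.369.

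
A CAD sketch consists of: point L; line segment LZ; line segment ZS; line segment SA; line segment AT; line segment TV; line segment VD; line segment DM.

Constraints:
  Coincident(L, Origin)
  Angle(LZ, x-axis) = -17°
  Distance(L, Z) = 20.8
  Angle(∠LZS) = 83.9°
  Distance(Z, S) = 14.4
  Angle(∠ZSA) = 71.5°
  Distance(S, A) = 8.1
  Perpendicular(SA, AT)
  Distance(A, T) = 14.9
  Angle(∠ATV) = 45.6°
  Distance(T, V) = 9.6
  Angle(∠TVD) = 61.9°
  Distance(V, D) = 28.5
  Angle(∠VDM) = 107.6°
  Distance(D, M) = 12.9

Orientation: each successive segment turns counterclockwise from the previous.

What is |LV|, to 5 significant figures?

22.467

L is at the origin; LZ runs at -17.0° with length 20.8, so Z = (19.891, -6.0813). ∠LZS = 83.9° gives ZS at 79.100° from the x-axis; with |ZS| = 14.4, S = (22.614, 8.0589). ∠ZSA = 71.5° gives SA at -172.40° from the x-axis; with |SA| = 8.1, A = (14.585, 6.9876). The perpendicularity gives AT at right angles to SA, so AT runs at -82.400°; with |AT| = 14.9, T = (16.556, -7.7815). ∠ATV = 45.6° gives TV at 52.000° from the x-axis; with |TV| = 9.6, V = (22.466, -0.21661). Then |LV| = |V − L| = 22.467.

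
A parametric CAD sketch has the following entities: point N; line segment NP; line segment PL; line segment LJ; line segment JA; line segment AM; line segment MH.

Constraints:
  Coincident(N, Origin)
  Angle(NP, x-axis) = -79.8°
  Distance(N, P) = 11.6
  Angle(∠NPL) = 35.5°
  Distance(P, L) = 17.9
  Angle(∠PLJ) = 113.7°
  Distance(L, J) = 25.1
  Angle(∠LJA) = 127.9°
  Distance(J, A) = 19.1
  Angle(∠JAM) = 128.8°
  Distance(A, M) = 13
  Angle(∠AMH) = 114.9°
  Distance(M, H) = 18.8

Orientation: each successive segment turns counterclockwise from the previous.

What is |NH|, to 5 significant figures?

24.564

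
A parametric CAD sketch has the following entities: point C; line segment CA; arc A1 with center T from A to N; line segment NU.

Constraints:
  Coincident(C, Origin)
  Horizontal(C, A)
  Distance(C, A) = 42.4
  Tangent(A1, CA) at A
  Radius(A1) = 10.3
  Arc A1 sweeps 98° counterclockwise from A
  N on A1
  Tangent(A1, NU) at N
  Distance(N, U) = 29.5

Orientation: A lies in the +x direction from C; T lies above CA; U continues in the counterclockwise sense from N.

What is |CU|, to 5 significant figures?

63.469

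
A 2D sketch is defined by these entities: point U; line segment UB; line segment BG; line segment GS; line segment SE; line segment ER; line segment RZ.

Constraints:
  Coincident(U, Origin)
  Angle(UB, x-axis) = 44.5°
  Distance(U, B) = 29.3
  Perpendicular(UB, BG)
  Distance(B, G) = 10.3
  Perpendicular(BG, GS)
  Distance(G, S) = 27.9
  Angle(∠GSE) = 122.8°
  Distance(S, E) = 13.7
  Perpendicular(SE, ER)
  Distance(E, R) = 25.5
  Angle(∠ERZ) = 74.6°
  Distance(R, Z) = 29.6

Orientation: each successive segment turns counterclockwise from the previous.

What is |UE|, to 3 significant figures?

6.14

U is at the origin; UB runs at 44.5° with length 29.3, so B = (20.9, 20.5). UB is perpendicular to BG, so BG runs at 134°; with |BG| = 10.3, G = (13.7, 27.9). BG ⟂ GS, so GS runs at -136°; with |GS| = 27.9, S = (-6.22, 8.33). ∠GSE = 122.8° gives SE at -78.3° from the x-axis; with |SE| = 13.7, E = (-3.44, -5.09). Then |UE| = |E − U| = 6.14.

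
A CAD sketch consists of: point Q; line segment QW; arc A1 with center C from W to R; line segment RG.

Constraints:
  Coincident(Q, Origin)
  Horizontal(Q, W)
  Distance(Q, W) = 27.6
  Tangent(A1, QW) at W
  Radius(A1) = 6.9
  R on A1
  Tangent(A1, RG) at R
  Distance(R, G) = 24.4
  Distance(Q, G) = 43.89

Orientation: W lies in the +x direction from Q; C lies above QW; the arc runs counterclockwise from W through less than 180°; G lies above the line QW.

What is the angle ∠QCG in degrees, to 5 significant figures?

109.18°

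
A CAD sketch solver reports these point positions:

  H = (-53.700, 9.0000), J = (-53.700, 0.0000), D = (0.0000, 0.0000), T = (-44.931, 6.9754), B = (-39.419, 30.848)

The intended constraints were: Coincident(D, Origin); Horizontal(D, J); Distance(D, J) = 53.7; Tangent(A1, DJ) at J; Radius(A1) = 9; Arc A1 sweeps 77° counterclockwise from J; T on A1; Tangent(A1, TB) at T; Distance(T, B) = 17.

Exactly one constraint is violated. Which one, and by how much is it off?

Distance(T, B) = 17 — off by 7.50.

D = (0.00, 0.00) ✓; D.y = 0.00, J.y = 0.00 ✓; |DJ| = 53.70 ✓; ∠(HJ, JD) = 90.00° ✓; |HJ| = 9.000 ✓; bearing(H→T) − bearing(H→J) = 77.00° ✓; |HT| = 9.000 ✓; ∠(HT, TB) = 90.00° ✓; |TB| = 24.50 ✗.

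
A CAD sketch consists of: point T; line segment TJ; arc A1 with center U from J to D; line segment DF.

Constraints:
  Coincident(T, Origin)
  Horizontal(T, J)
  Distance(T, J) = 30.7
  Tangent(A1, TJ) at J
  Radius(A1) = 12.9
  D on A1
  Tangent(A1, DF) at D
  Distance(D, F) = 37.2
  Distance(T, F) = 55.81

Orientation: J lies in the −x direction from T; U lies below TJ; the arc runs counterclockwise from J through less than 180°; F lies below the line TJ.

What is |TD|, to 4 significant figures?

46.08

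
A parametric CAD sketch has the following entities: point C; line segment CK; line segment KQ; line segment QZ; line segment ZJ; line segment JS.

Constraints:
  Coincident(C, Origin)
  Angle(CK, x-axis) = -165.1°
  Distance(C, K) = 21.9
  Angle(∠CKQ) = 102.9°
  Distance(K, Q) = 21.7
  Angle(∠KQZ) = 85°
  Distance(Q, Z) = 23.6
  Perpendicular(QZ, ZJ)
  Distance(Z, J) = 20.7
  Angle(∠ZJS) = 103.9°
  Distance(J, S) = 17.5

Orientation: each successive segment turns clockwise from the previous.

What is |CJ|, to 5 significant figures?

3.9275

C is at the origin; CK runs at -165.1° with length 21.9, so K = (-21.164, -5.6312). ∠CKQ = 102.9° gives KQ at 117.80° from the x-axis; with |KQ| = 21.7, Q = (-31.284, 13.564). ∠KQZ = 85.0° gives QZ at 22.800° from the x-axis; with |QZ| = 23.6, Z = (-9.5283, 22.710). QZ ⟂ ZJ, so ZJ runs at -67.200°; with |ZJ| = 20.7, J = (-1.5067, 3.6270). Then |CJ| = |J − C| = 3.9275.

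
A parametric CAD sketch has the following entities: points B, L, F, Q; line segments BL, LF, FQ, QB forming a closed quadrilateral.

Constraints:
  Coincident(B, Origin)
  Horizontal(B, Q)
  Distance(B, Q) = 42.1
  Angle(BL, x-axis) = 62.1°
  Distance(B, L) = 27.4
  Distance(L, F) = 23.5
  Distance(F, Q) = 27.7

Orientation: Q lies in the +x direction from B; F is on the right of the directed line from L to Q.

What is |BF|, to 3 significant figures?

14.4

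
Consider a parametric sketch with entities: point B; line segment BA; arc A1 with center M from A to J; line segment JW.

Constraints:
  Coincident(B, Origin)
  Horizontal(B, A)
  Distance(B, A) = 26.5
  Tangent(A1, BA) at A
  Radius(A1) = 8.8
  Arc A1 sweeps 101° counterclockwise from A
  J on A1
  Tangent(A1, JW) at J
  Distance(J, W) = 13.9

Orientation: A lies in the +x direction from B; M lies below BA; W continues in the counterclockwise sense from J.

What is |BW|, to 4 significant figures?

31.67

B is at the origin; B and A share the same y with |BA| = 26.5 and A on the +x side, so A = (26.50, 0.000). Tangency of A1 to BA means the radius MA is perpendicular to BA, so M = A + (0, -8.8) = (26.50, -8.800). On A1, A sits at bearing 90° from M; a 101° counterclockwise sweep puts J at bearing 191°, so J = M + 8.8·(cos 191°, sin 191°) = (17.86, -10.48). Since A1 is tangent to JW there, MJ ⟂ JW, so JW runs along (−sin 191°, cos 191°); with |JW| = 13.9, W = (20.51, -24.12). Then |BW| = |W − B| = 31.67.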